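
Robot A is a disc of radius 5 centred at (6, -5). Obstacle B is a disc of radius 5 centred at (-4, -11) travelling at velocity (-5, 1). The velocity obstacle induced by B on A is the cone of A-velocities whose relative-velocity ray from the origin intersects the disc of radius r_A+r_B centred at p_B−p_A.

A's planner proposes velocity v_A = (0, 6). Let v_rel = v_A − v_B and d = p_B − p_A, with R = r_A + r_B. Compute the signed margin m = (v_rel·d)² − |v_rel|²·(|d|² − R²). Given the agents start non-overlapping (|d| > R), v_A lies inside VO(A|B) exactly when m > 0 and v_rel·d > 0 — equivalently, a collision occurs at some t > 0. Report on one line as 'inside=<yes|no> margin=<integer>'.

d = (-10, -6),  |d|² = 136;  R = 5+5 = 10,  c = 136−10² = 36
v_rel = (5, 5),  |v_rel|² = 50;  v_rel·d = (5)·(-10) + (5)·(-6) = -80
50·t² + 160·t + 36 = 0  ⇒  m = (-80)² − 50·36 = 4600
m = 4600 > 0,  v_rel·d = -80 < 0  ⇒  outside

inside=no margin=4600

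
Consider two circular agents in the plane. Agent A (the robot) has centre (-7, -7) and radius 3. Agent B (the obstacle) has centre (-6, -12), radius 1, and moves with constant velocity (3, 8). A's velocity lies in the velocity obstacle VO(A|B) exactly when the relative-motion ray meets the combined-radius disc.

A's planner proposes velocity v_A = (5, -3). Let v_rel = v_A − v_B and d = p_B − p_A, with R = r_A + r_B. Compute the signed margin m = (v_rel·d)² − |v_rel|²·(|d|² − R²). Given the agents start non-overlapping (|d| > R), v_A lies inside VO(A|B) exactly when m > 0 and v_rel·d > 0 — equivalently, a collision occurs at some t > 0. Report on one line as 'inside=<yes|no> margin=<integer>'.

d = (1, -5),  |d|² = 26;  R = 3+1 = 4,  c = 26−4² = 10
v_rel = (2, -11),  |v_rel|² = 125;  v_rel·d = (2)·(1) + (-11)·(-5) = 57
125·t² − 114·t + 10 = 0  ⇒  m = 57² − 125·10 = 1999
m = 1999 > 0,  v_rel·d = 57 > 0  ⇒  inside

inside=yes margin=1999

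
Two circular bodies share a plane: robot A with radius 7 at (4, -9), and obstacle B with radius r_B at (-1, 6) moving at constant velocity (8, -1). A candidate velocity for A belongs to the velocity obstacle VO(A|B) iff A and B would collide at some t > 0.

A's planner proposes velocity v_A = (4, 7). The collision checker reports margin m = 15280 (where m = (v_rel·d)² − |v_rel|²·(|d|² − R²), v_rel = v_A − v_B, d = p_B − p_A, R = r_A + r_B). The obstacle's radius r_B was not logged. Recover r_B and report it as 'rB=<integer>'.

m = 15280
d = (-5, 15);  v_rel = (-4, 8),  |v_rel|² = 80
v_rel×d = (-4)·(15) − (8)·(-5) = -20
since m = R²·80 − (-20)²:  R² = (400 + 15280) / 80 = 196
R = √196 = 14  ⇒  r_B = 14 − 7 = 7

rB=7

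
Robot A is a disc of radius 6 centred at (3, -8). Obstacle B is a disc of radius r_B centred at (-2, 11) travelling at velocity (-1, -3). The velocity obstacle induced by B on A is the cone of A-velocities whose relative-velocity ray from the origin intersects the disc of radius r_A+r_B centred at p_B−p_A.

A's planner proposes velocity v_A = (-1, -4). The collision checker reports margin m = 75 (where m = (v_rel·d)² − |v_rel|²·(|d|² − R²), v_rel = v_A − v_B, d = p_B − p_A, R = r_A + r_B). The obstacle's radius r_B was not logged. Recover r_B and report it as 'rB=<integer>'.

m = 75
d = (-5, 19);  v_rel = (0, -1),  |v_rel|² = 1
v_rel×d = (0)·(19) − (-1)·(-5) = -5
since m = R²·1 − (-5)²:  R² = (25 + 75) / 1 = 100
R = √100 = 10  ⇒  r_B = 10 − 6 = 4

rB=4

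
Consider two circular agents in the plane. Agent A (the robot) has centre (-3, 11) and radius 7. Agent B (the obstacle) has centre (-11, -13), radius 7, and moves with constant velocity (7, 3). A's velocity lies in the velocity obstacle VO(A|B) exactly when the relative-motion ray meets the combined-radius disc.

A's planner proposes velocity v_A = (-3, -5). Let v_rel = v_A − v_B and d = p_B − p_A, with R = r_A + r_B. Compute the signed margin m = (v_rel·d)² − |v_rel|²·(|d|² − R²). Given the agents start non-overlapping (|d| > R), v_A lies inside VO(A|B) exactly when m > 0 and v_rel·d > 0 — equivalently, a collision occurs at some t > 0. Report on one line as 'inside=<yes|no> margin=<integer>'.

d = (-8, -24),  |d|² = 640;  R = 7+7 = 14,  c = 640−14² = 444
v_rel = (-10, -8),  |v_rel|² = 164;  v_rel·d = (-10)·(-8) + (-8)·(-24) = 272
164·t² − 544·t + 444 = 0  ⇒  m = 272² − 164·444 = 1168
m = 1168 > 0,  v_rel·d = 272 > 0  ⇒  inside

inside=yes margin=1168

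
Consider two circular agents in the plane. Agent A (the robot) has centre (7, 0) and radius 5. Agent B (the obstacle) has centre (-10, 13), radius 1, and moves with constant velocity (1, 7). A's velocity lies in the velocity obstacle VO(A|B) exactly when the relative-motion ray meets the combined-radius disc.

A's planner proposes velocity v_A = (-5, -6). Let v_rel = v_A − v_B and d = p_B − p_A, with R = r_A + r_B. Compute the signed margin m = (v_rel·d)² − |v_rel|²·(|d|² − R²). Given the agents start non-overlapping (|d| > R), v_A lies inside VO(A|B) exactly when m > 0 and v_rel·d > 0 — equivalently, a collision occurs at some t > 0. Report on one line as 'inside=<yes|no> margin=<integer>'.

d = (-17, 13),  |d|² = 458;  R = 5+1 = 6,  c = 458−6² = 422
v_rel = (-6, -13),  |v_rel|² = 205;  v_rel·d = (-6)·(-17) + (-13)·(13) = -67
205·t² + 134·t + 422 = 0  ⇒  m = (-67)² − 205·422 = -82021
m = -82021 < 0,  v_rel·d = -67 < 0  ⇒  outside

inside=no margin=-82021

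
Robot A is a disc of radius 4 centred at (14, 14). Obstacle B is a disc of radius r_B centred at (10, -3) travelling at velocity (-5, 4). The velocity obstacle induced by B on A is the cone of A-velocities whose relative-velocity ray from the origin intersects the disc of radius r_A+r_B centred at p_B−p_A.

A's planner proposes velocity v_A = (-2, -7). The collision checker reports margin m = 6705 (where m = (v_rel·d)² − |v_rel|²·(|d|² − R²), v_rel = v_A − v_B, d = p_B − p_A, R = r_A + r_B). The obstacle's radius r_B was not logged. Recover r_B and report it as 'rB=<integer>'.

m = 6705
d = (-4, -17);  v_rel = (3, -11),  |v_rel|² = 130
v_rel×d = (3)·(-17) − (-11)·(-4) = -95
since m = R²·130 − (-95)²:  R² = (9025 + 6705) / 130 = 121
R = √121 = 11  ⇒  r_B = 11 − 4 = 7

rB=7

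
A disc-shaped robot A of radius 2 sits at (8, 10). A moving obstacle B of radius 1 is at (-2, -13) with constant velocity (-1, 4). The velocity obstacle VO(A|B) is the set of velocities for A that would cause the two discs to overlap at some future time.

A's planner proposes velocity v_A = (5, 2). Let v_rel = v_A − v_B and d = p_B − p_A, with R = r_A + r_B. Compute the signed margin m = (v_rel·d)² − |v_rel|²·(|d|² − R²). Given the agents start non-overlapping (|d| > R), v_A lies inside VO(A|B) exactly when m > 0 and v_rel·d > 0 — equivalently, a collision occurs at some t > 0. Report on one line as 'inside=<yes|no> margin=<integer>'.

d = (-10, -23),  |d|² = 629;  R = 2+1 = 3,  c = 629−3² = 620
v_rel = (6, -2),  |v_rel|² = 40;  v_rel·d = (6)·(-10) + (-2)·(-23) = -14
40·t² + 28·t + 620 = 0  ⇒  m = (-14)² − 40·620 = -24604
m = -24604 < 0,  v_rel·d = -14 < 0  ⇒  outside

inside=no margin=-24604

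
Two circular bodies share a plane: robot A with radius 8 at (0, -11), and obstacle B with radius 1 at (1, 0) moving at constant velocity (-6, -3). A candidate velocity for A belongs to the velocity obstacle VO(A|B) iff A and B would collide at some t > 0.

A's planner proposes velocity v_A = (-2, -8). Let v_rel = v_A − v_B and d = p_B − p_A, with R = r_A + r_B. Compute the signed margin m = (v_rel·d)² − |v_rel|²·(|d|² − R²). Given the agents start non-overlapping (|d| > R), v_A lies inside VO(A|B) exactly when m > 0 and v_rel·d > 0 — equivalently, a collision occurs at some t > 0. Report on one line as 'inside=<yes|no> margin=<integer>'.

d = (1, 11),  |d|² = 122;  R = 8+1 = 9,  c = 122−9² = 41
v_rel = (4, -5),  |v_rel|² = 41;  v_rel·d = (4)·(1) + (-5)·(11) = -51
41·t² + 102·t + 41 = 0  ⇒  m = (-51)² − 41·41 = 920
m = 920 > 0,  v_rel·d = -51 < 0  ⇒  outside

inside=no margin=920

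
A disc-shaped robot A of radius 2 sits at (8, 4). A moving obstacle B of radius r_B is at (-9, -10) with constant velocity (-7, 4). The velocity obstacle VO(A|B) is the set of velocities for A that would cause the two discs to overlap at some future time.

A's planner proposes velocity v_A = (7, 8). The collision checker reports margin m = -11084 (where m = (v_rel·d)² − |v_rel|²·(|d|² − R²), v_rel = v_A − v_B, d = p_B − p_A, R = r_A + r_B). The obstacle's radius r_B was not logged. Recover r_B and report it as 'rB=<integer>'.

m = -11084
d = (-17, -14);  v_rel = (14, 4),  |v_rel|² = 212
v_rel×d = (14)·(-14) − (4)·(-17) = -128
since m = R²·212 − (-128)²:  R² = (16384 + -11084) / 212 = 25
R = √25 = 5  ⇒  r_B = 5 − 2 = 3

rB=3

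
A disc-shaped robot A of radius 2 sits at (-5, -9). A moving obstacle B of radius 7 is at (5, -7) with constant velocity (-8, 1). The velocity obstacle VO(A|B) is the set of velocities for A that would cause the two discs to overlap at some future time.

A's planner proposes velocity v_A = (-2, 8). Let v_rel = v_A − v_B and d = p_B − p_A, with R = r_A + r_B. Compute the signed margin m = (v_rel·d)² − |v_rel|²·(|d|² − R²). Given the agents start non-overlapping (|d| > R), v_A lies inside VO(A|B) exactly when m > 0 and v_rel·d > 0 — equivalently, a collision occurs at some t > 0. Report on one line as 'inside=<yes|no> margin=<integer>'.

d = (10, 2),  |d|² = 104;  R = 2+7 = 9,  c = 104−9² = 23
v_rel = (6, 7),  |v_rel|² = 85;  v_rel·d = (6)·(10) + (7)·(2) = 74
85·t² − 148·t + 23 = 0  ⇒  m = 74² − 85·23 = 3521
m = 3521 > 0,  v_rel·d = 74 > 0  ⇒  inside

inside=yes margin=3521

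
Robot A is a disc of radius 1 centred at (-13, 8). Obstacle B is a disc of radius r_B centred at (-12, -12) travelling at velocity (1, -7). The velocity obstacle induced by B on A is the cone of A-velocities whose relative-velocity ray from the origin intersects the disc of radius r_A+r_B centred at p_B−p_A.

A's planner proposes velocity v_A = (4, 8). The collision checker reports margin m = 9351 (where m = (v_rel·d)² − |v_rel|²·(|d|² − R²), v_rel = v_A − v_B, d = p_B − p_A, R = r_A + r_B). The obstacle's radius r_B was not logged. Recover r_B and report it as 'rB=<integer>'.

m = 9351
d = (1, -20);  v_rel = (3, 15),  |v_rel|² = 234
v_rel×d = (3)·(-20) − (15)·(1) = -75
since m = R²·234 − (-75)²:  R² = (5625 + 9351) / 234 = 64
R = √64 = 8  ⇒  r_B = 8 − 1 = 7

rB=7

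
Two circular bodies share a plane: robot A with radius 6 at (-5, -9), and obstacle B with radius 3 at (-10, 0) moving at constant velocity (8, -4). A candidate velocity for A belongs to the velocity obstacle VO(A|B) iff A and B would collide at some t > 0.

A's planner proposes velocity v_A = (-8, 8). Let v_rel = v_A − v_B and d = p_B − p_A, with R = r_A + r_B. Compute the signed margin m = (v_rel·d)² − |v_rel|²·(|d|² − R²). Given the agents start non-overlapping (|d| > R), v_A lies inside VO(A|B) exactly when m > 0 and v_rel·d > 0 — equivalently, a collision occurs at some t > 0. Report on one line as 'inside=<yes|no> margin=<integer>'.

d = (-5, 9),  |d|² = 106;  R = 6+3 = 9,  c = 106−9² = 25
v_rel = (-16, 12),  |v_rel|² = 400;  v_rel·d = (-16)·(-5) + (12)·(9) = 188
400·t² − 376·t + 25 = 0  ⇒  m = 188² − 400·25 = 25344
m = 25344 > 0,  v_rel·d = 188 > 0  ⇒  inside

inside=yes margin=25344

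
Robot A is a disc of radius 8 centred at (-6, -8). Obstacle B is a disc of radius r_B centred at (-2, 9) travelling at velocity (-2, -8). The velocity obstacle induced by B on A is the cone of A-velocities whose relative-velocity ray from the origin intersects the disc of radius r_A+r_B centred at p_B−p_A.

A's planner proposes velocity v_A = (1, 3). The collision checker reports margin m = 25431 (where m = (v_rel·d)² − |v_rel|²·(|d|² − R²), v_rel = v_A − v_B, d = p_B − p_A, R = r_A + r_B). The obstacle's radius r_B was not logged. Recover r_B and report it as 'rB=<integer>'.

m = 25431
d = (4, 17);  v_rel = (3, 11),  |v_rel|² = 130
v_rel×d = (3)·(17) − (11)·(4) = 7
since m = R²·130 − 7²:  R² = (49 + 25431) / 130 = 196
R = √196 = 14  ⇒  r_B = 14 − 8 = 6

rB=6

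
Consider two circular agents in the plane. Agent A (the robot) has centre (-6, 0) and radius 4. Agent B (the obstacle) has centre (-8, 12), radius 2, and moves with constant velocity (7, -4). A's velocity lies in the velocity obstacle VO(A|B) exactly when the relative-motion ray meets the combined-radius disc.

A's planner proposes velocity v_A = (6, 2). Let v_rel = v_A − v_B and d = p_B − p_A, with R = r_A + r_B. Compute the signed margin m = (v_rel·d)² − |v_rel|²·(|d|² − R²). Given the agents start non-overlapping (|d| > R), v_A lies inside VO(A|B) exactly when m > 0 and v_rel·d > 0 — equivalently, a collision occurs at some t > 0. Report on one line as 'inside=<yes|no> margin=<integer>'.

d = (-2, 12),  |d|² = 148;  R = 4+2 = 6,  c = 148−6² = 112
v_rel = (-1, 6),  |v_rel|² = 37;  v_rel·d = (-1)·(-2) + (6)·(12) = 74
37·t² − 148·t + 112 = 0  ⇒  m = 74² − 37·112 = 1332
m = 1332 > 0,  v_rel·d = 74 > 0  ⇒  inside

inside=yes margin=1332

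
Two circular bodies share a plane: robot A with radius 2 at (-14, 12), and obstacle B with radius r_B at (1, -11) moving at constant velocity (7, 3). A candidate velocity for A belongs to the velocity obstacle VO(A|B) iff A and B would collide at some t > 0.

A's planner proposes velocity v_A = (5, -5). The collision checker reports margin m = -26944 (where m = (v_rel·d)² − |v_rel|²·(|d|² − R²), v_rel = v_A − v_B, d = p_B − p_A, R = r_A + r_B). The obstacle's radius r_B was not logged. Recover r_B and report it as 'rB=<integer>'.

m = -26944
d = (15, -23);  v_rel = (-2, -8),  |v_rel|² = 68
v_rel×d = (-2)·(-23) − (-8)·(15) = 166
since m = R²·68 − 166²:  R² = (27556 + -26944) / 68 = 9
R = √9 = 3  ⇒  r_B = 3 − 2 = 1

rB=1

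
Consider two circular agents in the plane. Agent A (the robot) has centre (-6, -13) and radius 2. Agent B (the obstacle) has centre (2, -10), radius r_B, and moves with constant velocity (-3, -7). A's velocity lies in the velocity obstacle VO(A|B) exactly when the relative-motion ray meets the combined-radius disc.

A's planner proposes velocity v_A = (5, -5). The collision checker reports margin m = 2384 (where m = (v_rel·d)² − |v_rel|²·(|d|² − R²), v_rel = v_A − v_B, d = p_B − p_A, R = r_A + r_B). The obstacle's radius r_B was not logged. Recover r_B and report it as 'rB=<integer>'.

m = 2384
d = (8, 3);  v_rel = (8, 2),  |v_rel|² = 68
v_rel×d = (8)·(3) − (2)·(8) = 8
since m = R²·68 − 8²:  R² = (64 + 2384) / 68 = 36
R = √36 = 6  ⇒  r_B = 6 − 2 = 4

rB=4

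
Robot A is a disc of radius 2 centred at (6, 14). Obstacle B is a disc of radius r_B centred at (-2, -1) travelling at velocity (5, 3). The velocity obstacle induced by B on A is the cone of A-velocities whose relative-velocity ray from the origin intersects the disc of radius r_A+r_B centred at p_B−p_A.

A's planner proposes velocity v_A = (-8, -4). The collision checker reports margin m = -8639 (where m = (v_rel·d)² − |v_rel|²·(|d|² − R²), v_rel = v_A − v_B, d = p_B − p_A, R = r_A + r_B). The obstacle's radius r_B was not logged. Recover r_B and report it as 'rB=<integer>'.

m = -8639
d = (-8, -15);  v_rel = (-13, -7),  |v_rel|² = 218
v_rel×d = (-13)·(-15) − (-7)·(-8) = 139
since m = R²·218 − 139²:  R² = (19321 + -8639) / 218 = 49
R = √49 = 7  ⇒  r_B = 7 − 2 = 5

rB=5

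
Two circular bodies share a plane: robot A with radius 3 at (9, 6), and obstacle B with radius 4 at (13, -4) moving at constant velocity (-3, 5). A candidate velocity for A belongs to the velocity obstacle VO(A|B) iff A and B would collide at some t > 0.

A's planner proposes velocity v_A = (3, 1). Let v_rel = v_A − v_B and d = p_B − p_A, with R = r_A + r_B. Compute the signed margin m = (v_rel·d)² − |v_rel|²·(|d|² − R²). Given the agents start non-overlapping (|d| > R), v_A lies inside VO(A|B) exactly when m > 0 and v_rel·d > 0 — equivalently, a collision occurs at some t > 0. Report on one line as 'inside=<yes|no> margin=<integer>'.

d = (4, -10),  |d|² = 116;  R = 3+4 = 7,  c = 116−7² = 67
v_rel = (6, -4),  |v_rel|² = 52;  v_rel·d = (6)·(4) + (-4)·(-10) = 64
52·t² − 128·t + 67 = 0  ⇒  m = 64² − 52·67 = 612
m = 612 > 0,  v_rel·d = 64 > 0  ⇒  inside

inside=yes margin=612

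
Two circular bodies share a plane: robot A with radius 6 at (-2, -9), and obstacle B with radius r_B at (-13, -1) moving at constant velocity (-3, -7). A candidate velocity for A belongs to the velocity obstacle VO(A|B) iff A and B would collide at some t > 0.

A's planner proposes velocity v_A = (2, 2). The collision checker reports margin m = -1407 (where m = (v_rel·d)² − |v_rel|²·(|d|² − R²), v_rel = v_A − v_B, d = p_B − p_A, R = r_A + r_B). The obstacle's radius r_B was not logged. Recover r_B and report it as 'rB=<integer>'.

m = -1407
d = (-11, 8);  v_rel = (5, 9),  |v_rel|² = 106
v_rel×d = (5)·(8) − (9)·(-11) = 139
since m = R²·106 − 139²:  R² = (19321 + -1407) / 106 = 169
R = √169 = 13  ⇒  r_B = 13 − 6 = 7

rB=7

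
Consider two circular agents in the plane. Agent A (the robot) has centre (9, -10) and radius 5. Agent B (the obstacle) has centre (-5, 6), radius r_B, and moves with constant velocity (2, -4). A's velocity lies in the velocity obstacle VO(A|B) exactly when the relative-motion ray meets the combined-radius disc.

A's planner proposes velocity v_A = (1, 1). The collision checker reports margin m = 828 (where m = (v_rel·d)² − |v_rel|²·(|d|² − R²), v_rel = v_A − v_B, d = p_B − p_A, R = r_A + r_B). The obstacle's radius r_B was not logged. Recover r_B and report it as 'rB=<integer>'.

m = 828
d = (-14, 16);  v_rel = (-1, 5),  |v_rel|² = 26
v_rel×d = (-1)·(16) − (5)·(-14) = 54
since m = R²·26 − 54²:  R² = (2916 + 828) / 26 = 144
R = √144 = 12  ⇒  r_B = 12 − 5 = 7

rB=7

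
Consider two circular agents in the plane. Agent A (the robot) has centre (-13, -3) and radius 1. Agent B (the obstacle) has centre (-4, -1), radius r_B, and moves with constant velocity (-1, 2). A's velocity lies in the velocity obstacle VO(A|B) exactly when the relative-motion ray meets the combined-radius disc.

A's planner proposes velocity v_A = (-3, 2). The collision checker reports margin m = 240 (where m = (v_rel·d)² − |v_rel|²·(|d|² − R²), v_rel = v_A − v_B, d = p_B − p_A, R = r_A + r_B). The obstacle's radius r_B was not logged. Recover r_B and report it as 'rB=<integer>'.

m = 240
d = (9, 2);  v_rel = (-2, 0),  |v_rel|² = 4
v_rel×d = (-2)·(2) − (0)·(9) = -4
since m = R²·4 − (-4)²:  R² = (16 + 240) / 4 = 64
R = √64 = 8  ⇒  r_B = 8 − 1 = 7

rB=7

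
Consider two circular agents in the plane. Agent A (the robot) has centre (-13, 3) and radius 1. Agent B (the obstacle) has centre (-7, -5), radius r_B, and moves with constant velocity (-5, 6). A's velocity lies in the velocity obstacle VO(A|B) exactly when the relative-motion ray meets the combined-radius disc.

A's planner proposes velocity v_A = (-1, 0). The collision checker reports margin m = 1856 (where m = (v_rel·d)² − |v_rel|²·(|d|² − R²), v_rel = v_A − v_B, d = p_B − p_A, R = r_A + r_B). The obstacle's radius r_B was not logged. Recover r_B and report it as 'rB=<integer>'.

m = 1856
d = (6, -8);  v_rel = (4, -6),  |v_rel|² = 52
v_rel×d = (4)·(-8) − (-6)·(6) = 4
since m = R²·52 − 4²:  R² = (16 + 1856) / 52 = 36
R = √36 = 6  ⇒  r_B = 6 − 1 = 5

rB=5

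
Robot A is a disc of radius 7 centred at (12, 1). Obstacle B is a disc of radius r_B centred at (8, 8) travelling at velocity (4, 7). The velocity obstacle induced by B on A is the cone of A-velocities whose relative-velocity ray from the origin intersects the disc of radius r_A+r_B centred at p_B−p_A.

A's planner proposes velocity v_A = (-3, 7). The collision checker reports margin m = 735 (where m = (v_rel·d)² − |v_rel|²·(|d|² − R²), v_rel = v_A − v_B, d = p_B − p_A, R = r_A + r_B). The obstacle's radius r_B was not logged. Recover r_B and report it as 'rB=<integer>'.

m = 735
d = (-4, 7);  v_rel = (-7, 0),  |v_rel|² = 49
v_rel×d = (-7)·(7) − (0)·(-4) = -49
since m = R²·49 − (-49)²:  R² = (2401 + 735) / 49 = 64
R = √64 = 8  ⇒  r_B = 8 − 7 = 1

rB=1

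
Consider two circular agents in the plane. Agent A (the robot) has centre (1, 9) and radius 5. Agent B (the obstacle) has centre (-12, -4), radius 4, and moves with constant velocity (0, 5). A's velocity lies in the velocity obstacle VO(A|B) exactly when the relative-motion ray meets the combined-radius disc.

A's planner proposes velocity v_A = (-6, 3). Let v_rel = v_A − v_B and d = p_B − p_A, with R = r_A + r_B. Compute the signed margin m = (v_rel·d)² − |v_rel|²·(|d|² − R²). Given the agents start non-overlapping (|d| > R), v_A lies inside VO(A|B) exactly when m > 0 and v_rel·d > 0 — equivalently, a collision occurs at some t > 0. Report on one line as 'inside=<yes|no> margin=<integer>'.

d = (-13, -13),  |d|² = 338;  R = 5+4 = 9,  c = 338−9² = 257
v_rel = (-6, -2),  |v_rel|² = 40;  v_rel·d = (-6)·(-13) + (-2)·(-13) = 104
40·t² − 208·t + 257 = 0  ⇒  m = 104² − 40·257 = 536
m = 536 > 0,  v_rel·d = 104 > 0  ⇒  inside

inside=yes margin=536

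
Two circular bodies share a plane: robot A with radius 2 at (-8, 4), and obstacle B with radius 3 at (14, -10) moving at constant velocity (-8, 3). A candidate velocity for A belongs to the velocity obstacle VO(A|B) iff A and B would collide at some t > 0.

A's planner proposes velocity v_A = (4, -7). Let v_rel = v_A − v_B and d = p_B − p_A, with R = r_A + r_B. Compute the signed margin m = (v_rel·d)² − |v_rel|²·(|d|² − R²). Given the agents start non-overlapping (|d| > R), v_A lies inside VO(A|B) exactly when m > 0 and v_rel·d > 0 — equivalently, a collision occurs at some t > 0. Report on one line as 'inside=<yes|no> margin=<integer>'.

d = (22, -14),  |d|² = 680;  R = 2+3 = 5,  c = 680−5² = 655
v_rel = (12, -10),  |v_rel|² = 244;  v_rel·d = (12)·(22) + (-10)·(-14) = 404
244·t² − 808·t + 655 = 0  ⇒  m = 404² − 244·655 = 3396
m = 3396 > 0,  v_rel·d = 404 > 0  ⇒  inside

inside=yes margin=3396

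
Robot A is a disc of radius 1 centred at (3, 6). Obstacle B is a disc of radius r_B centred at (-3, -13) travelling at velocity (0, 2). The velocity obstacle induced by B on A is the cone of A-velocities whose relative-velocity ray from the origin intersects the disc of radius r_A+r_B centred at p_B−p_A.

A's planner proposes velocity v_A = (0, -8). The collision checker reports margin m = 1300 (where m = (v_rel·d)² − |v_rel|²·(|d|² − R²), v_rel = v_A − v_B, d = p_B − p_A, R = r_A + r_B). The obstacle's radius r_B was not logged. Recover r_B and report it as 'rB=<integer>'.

m = 1300
d = (-6, -19);  v_rel = (0, -10),  |v_rel|² = 100
v_rel×d = (0)·(-19) − (-10)·(-6) = -60
since m = R²·100 − (-60)²:  R² = (3600 + 1300) / 100 = 49
R = √49 = 7  ⇒  r_B = 7 − 1 = 6

rB=6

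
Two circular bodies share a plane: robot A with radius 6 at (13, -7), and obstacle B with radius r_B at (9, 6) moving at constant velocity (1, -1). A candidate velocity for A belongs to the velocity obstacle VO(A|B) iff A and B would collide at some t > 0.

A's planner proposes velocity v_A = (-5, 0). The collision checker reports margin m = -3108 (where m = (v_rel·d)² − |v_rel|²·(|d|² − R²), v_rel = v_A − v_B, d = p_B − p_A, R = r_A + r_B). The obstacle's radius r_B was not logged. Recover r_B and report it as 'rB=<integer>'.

m = -3108
d = (-4, 13);  v_rel = (-6, 1),  |v_rel|² = 37
v_rel×d = (-6)·(13) − (1)·(-4) = -74
since m = R²·37 − (-74)²:  R² = (5476 + -3108) / 37 = 64
R = √64 = 8  ⇒  r_B = 8 − 6 = 2

rB=2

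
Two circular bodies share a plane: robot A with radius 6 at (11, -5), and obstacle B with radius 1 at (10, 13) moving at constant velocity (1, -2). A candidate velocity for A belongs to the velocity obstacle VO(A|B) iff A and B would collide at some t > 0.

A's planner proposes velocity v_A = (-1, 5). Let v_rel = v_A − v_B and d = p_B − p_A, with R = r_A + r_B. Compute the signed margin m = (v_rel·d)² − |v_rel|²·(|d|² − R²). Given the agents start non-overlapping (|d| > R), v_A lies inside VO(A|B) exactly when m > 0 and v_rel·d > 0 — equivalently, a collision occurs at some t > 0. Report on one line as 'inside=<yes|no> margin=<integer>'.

d = (-1, 18),  |d|² = 325;  R = 6+1 = 7,  c = 325−7² = 276
v_rel = (-2, 7),  |v_rel|² = 53;  v_rel·d = (-2)·(-1) + (7)·(18) = 128
53·t² − 256·t + 276 = 0  ⇒  m = 128² − 53·276 = 1756
m = 1756 > 0,  v_rel·d = 128 > 0  ⇒  inside

inside=yes margin=1756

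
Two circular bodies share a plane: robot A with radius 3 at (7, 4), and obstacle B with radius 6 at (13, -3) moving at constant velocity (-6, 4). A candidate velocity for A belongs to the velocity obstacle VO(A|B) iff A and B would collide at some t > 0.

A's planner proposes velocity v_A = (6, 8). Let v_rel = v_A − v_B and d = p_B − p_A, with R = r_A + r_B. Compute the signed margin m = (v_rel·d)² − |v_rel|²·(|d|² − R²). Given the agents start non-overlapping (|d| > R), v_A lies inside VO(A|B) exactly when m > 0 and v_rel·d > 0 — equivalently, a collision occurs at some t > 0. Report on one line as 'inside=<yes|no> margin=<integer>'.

d = (6, -7),  |d|² = 85;  R = 3+6 = 9,  c = 85−9² = 4
v_rel = (12, 4),  |v_rel|² = 160;  v_rel·d = (12)·(6) + (4)·(-7) = 44
160·t² − 88·t + 4 = 0  ⇒  m = 44² − 160·4 = 1296
m = 1296 > 0,  v_rel·d = 44 > 0  ⇒  inside

inside=yes margin=1296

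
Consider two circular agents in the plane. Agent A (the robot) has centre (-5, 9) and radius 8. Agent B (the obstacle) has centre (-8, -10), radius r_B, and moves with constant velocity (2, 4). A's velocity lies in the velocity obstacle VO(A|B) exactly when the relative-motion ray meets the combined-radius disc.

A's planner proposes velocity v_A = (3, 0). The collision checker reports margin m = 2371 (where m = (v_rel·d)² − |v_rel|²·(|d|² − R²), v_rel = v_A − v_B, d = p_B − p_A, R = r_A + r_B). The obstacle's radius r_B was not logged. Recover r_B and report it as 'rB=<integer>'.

m = 2371
d = (-3, -19);  v_rel = (1, -4),  |v_rel|² = 17
v_rel×d = (1)·(-19) − (-4)·(-3) = -31
since m = R²·17 − (-31)²:  R² = (961 + 2371) / 17 = 196
R = √196 = 14  ⇒  r_B = 14 − 8 = 6

rB=6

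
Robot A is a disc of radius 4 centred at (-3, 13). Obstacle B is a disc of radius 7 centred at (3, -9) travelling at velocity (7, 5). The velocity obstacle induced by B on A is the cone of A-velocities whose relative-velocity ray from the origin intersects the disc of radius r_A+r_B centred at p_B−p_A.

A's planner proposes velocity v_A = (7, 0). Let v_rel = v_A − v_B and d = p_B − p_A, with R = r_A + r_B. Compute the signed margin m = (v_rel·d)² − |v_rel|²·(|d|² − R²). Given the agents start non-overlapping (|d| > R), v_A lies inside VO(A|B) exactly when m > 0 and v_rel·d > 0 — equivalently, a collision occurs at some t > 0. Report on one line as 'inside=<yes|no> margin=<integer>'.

d = (6, -22),  |d|² = 520;  R = 4+7 = 11,  c = 520−11² = 399
v_rel = (0, -5),  |v_rel|² = 25;  v_rel·d = (0)·(6) + (-5)·(-22) = 110
25·t² − 220·t + 399 = 0  ⇒  m = 110² − 25·399 = 2125
m = 2125 > 0,  v_rel·d = 110 > 0  ⇒  inside

inside=yes margin=2125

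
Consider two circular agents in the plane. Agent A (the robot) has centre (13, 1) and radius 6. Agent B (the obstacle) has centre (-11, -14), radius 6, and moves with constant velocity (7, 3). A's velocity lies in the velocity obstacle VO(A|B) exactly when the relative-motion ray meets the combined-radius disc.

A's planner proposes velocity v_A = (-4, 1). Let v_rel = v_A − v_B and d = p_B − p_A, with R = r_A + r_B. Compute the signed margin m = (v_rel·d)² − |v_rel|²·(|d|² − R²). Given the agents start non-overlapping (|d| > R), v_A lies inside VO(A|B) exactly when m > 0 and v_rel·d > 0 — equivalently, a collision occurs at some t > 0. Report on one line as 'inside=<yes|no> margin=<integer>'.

d = (-24, -15),  |d|² = 801;  R = 6+6 = 12,  c = 801−12² = 657
v_rel = (-11, -2),  |v_rel|² = 125;  v_rel·d = (-11)·(-24) + (-2)·(-15) = 294
125·t² − 588·t + 657 = 0  ⇒  m = 294² − 125·657 = 4311
m = 4311 > 0,  v_rel·d = 294 > 0  ⇒  inside

inside=yes margin=4311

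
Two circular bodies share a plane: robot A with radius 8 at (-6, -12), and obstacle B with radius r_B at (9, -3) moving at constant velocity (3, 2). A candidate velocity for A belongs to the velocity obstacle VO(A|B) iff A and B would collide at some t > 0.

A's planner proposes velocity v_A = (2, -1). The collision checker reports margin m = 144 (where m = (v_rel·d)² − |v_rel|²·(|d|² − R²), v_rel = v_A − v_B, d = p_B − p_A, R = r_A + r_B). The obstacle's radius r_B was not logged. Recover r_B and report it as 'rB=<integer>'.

m = 144
d = (15, 9);  v_rel = (-1, -3),  |v_rel|² = 10
v_rel×d = (-1)·(9) − (-3)·(15) = 36
since m = R²·10 − 36²:  R² = (1296 + 144) / 10 = 144
R = √144 = 12  ⇒  r_B = 12 − 8 = 4

rB=4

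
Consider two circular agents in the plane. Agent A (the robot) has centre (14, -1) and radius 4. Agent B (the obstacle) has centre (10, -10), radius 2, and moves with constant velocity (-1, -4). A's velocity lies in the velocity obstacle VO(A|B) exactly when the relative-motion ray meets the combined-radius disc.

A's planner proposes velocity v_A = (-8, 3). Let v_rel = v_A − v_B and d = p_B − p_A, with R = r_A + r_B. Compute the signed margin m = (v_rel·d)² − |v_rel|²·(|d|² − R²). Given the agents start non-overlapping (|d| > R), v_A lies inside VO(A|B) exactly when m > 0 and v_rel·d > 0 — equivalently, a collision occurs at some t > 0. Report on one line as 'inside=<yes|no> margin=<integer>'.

d = (-4, -9),  |d|² = 97;  R = 4+2 = 6,  c = 97−6² = 61
v_rel = (-7, 7),  |v_rel|² = 98;  v_rel·d = (-7)·(-4) + (7)·(-9) = -35
98·t² + 70·t + 61 = 0  ⇒  m = (-35)² − 98·61 = -4753
m = -4753 < 0,  v_rel·d = -35 < 0  ⇒  outside

inside=no margin=-4753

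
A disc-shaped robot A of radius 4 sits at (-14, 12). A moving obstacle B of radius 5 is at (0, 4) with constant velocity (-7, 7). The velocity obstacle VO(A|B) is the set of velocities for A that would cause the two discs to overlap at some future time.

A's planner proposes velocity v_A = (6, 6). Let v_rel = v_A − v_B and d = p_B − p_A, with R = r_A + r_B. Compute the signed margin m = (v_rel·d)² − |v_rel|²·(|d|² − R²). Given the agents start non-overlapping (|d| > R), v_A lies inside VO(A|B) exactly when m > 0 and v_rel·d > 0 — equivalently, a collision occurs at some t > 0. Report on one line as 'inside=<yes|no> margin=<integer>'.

d = (14, -8),  |d|² = 260;  R = 4+5 = 9,  c = 260−9² = 179
v_rel = (13, -1),  |v_rel|² = 170;  v_rel·d = (13)·(14) + (-1)·(-8) = 190
170·t² − 380·t + 179 = 0  ⇒  m = 190² − 170·179 = 5670
m = 5670 > 0,  v_rel·d = 190 > 0  ⇒  inside

inside=yes margin=5670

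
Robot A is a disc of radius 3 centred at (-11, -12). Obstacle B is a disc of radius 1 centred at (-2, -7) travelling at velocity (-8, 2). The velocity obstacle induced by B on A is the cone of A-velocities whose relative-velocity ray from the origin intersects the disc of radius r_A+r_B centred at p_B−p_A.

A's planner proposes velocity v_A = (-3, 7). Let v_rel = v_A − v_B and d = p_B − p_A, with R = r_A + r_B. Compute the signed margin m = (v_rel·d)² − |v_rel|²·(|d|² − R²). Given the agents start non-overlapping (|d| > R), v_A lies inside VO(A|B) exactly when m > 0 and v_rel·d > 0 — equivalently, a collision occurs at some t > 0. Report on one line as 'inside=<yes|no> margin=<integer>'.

d = (9, 5),  |d|² = 106;  R = 3+1 = 4,  c = 106−4² = 90
v_rel = (5, 5),  |v_rel|² = 50;  v_rel·d = (5)·(9) + (5)·(5) = 70
50·t² − 140·t + 90 = 0  ⇒  m = 70² − 50·90 = 400
m = 400 > 0,  v_rel·d = 70 > 0  ⇒  inside

inside=yes margin=400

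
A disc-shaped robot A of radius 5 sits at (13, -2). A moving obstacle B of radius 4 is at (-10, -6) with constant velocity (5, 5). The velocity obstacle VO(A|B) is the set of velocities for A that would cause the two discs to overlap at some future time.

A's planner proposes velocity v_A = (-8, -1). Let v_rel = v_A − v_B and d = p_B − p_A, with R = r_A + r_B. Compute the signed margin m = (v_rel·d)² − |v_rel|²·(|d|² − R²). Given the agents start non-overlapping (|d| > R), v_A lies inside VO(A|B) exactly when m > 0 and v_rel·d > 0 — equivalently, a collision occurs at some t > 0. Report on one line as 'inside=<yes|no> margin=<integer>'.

d = (-23, -4),  |d|² = 545;  R = 5+4 = 9,  c = 545−9² = 464
v_rel = (-13, -6),  |v_rel|² = 205;  v_rel·d = (-13)·(-23) + (-6)·(-4) = 323
205·t² − 646·t + 464 = 0  ⇒  m = 323² − 205·464 = 9209
m = 9209 > 0,  v_rel·d = 323 > 0  ⇒  inside

inside=yes margin=9209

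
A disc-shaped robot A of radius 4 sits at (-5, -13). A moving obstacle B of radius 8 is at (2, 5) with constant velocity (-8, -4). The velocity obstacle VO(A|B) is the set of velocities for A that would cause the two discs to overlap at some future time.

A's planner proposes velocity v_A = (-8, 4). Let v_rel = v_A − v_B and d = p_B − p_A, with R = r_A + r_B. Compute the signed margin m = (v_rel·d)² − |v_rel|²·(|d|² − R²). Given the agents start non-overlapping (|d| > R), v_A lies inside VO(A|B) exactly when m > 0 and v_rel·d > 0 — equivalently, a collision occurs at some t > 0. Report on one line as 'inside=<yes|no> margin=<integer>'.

d = (7, 18),  |d|² = 373;  R = 4+8 = 12,  c = 373−12² = 229
v_rel = (0, 8),  |v_rel|² = 64;  v_rel·d = (0)·(7) + (8)·(18) = 144
64·t² − 288·t + 229 = 0  ⇒  m = 144² − 64·229 = 6080
m = 6080 > 0,  v_rel·d = 144 > 0  ⇒  inside

inside=yes margin=6080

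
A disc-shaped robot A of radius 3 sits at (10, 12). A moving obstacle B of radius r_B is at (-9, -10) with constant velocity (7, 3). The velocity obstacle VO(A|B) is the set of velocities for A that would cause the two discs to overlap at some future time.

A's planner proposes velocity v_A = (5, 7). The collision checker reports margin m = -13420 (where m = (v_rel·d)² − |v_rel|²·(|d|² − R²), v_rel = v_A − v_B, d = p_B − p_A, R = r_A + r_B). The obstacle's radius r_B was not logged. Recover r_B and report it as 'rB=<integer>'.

m = -13420
d = (-19, -22);  v_rel = (-2, 4),  |v_rel|² = 20
v_rel×d = (-2)·(-22) − (4)·(-19) = 120
since m = R²·20 − 120²:  R² = (14400 + -13420) / 20 = 49
R = √49 = 7  ⇒  r_B = 7 − 3 = 4

rB=4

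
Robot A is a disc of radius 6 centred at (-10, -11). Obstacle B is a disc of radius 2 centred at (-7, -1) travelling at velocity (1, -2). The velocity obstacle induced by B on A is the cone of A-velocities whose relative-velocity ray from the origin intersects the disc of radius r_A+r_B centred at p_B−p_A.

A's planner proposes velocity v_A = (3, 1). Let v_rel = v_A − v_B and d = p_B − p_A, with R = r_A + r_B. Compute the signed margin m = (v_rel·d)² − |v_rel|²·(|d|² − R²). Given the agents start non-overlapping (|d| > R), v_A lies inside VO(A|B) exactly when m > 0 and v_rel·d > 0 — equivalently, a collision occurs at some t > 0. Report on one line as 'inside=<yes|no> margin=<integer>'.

d = (3, 10),  |d|² = 109;  R = 6+2 = 8,  c = 109−8² = 45
v_rel = (2, 3),  |v_rel|² = 13;  v_rel·d = (2)·(3) + (3)·(10) = 36
13·t² − 72·t + 45 = 0  ⇒  m = 36² − 13·45 = 711
m = 711 > 0,  v_rel·d = 36 > 0  ⇒  inside

inside=yes margin=711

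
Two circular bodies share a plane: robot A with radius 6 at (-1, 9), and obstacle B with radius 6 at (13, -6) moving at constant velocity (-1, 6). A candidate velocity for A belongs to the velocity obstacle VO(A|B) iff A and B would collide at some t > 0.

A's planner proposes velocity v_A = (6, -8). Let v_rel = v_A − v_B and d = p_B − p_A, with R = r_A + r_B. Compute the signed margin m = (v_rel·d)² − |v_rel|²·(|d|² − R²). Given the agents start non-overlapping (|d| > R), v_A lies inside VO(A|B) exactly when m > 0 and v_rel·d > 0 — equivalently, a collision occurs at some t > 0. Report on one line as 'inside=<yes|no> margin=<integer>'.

d = (14, -15),  |d|² = 421;  R = 6+6 = 12,  c = 421−12² = 277
v_rel = (7, -14),  |v_rel|² = 245;  v_rel·d = (7)·(14) + (-14)·(-15) = 308
245·t² − 616·t + 277 = 0  ⇒  m = 308² − 245·277 = 26999
m = 26999 > 0,  v_rel·d = 308 > 0  ⇒  inside

inside=yes margin=26999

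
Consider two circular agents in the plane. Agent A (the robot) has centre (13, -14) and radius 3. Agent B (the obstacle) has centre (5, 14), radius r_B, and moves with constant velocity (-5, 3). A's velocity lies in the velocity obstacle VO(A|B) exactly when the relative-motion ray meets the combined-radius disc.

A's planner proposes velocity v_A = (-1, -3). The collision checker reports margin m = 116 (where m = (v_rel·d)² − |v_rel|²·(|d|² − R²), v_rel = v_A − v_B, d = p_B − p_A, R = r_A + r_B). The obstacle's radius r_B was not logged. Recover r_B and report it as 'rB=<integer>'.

m = 116
d = (-8, 28);  v_rel = (4, -6),  |v_rel|² = 52
v_rel×d = (4)·(28) − (-6)·(-8) = 64
since m = R²·52 − 64²:  R² = (4096 + 116) / 52 = 81
R = √81 = 9  ⇒  r_B = 9 − 3 = 6

rB=6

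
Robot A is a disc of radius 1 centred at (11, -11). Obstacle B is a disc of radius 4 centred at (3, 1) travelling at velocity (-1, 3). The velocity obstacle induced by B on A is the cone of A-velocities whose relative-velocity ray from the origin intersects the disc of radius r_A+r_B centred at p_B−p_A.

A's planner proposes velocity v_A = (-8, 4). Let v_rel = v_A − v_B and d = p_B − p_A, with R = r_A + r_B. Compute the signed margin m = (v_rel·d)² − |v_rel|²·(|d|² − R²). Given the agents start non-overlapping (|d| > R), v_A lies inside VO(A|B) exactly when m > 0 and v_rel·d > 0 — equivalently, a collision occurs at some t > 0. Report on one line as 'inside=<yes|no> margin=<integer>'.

d = (-8, 12),  |d|² = 208;  R = 1+4 = 5,  c = 208−5² = 183
v_rel = (-7, 1),  |v_rel|² = 50;  v_rel·d = (-7)·(-8) + (1)·(12) = 68
50·t² − 136·t + 183 = 0  ⇒  m = 68² − 50·183 = -4526
m = -4526 < 0,  v_rel·d = 68 > 0  ⇒  outside

inside=no margin=-4526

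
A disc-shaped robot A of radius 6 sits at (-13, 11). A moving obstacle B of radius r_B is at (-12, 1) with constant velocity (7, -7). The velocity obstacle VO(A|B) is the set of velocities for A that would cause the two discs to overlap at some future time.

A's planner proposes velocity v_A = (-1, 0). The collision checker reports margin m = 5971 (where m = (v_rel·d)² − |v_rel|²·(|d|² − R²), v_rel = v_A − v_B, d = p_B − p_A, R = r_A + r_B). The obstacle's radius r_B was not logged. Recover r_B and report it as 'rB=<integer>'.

m = 5971
d = (1, -10);  v_rel = (-8, 7),  |v_rel|² = 113
v_rel×d = (-8)·(-10) − (7)·(1) = 73
since m = R²·113 − 73²:  R² = (5329 + 5971) / 113 = 100
R = √100 = 10  ⇒  r_B = 10 − 6 = 4

rB=4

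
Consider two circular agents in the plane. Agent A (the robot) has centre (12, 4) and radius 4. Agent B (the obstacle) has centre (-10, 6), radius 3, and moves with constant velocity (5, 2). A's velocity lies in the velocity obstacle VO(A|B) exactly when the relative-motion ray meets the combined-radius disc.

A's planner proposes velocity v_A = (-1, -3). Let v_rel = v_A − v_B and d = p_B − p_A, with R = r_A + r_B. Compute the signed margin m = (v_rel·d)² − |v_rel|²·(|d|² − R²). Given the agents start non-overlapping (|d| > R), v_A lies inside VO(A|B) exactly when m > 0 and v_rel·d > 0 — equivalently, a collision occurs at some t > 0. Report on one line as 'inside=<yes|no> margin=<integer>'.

d = (-22, 2),  |d|² = 488;  R = 4+3 = 7,  c = 488−7² = 439
v_rel = (-6, -5),  |v_rel|² = 61;  v_rel·d = (-6)·(-22) + (-5)·(2) = 122
61·t² − 244·t + 439 = 0  ⇒  m = 122² − 61·439 = -11895
m = -11895 < 0,  v_rel·d = 122 > 0  ⇒  outside

inside=no margin=-11895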